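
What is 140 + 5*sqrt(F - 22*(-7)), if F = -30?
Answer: 140 + 10*sqrt(31) ≈ 195.68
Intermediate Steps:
140 + 5*sqrt(F - 22*(-7)) = 140 + 5*sqrt(-30 - 22*(-7)) = 140 + 5*sqrt(-30 + 154) = 140 + 5*sqrt(124) = 140 + 5*(2*sqrt(31)) = 140 + 10*sqrt(31)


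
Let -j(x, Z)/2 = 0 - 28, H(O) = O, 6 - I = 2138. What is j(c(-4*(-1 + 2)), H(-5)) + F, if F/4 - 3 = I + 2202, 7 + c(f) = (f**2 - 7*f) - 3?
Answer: 348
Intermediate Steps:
I = -2132 (I = 6 - 1*2138 = 6 - 2138 = -2132)
c(f) = -10 + f**2 - 7*f (c(f) = -7 + ((f**2 - 7*f) - 3) = -7 + (-3 + f**2 - 7*f) = -10 + f**2 - 7*f)
j(x, Z) = 56 (j(x, Z) = -2*(0 - 28) = -2*(-28) = 56)
F = 292 (F = 12 + 4*(-2132 + 2202) = 12 + 4*70 = 12 + 280 = 292)
j(c(-4*(-1 + 2)), H(-5)) + F = 56 + 292 = 348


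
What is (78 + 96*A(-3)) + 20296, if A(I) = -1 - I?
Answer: 20566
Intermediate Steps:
(78 + 96*A(-3)) + 20296 = (78 + 96*(-1 - 1*(-3))) + 20296 = (78 + 96*(-1 + 3)) + 20296 = (78 + 96*2) + 20296 = (78 + 192) + 20296 = 270 + 20296 = 20566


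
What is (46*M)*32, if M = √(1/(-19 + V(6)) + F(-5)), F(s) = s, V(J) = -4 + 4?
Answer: 5888*I*√114/19 ≈ 3308.8*I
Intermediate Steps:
V(J) = 0
M = 4*I*√114/19 (M = √(1/(-19 + 0) - 5) = √(1/(-19) - 5) = √(-1/19 - 5) = √(-96/19) = 4*I*√114/19 ≈ 2.2478*I)
(46*M)*32 = (46*(4*I*√114/19))*32 = (184*I*√114/19)*32 = 5888*I*√114/19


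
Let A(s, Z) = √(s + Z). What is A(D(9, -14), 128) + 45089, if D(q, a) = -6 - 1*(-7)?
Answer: 45089 + √129 ≈ 45100.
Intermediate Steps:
D(q, a) = 1 (D(q, a) = -6 + 7 = 1)
A(s, Z) = √(Z + s)
A(D(9, -14), 128) + 45089 = √(128 + 1) + 45089 = √129 + 45089 = 45089 + √129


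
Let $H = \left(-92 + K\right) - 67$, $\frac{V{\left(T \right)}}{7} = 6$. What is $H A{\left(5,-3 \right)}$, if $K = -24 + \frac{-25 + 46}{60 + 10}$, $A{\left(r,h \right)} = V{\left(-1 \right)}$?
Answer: $- \frac{38367}{5} \approx -7673.4$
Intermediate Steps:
$V{\left(T \right)} = 42$ ($V{\left(T \right)} = 7 \cdot 6 = 42$)
$A{\left(r,h \right)} = 42$
$K = - \frac{237}{10}$ ($K = -24 + \frac{21}{70} = -24 + 21 \cdot \frac{1}{70} = -24 + \frac{3}{10} = - \frac{237}{10} \approx -23.7$)
$H = - \frac{1827}{10}$ ($H = \left(-92 - \frac{237}{10}\right) - 67 = - \frac{1157}{10} - 67 = - \frac{1827}{10} \approx -182.7$)
$H A{\left(5,-3 \right)} = \left(- \frac{1827}{10}\right) 42 = - \frac{38367}{5}$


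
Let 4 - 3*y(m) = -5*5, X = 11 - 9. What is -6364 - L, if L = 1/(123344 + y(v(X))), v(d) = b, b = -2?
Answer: -2355068207/370061 ≈ -6364.0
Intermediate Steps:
X = 2
v(d) = -2
y(m) = 29/3 (y(m) = 4/3 - (-5)*5/3 = 4/3 - ⅓*(-25) = 4/3 + 25/3 = 29/3)
L = 3/370061 (L = 1/(123344 + 29/3) = 1/(370061/3) = 3/370061 ≈ 8.1068e-6)
-6364 - L = -6364 - 1*3/370061 = -6364 - 3/370061 = -2355068207/370061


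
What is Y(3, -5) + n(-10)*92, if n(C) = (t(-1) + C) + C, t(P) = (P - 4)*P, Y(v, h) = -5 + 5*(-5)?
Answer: -1410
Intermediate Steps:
Y(v, h) = -30 (Y(v, h) = -5 - 25 = -30)
t(P) = P*(-4 + P) (t(P) = (-4 + P)*P = P*(-4 + P))
n(C) = 5 + 2*C (n(C) = (-(-4 - 1) + C) + C = (-1*(-5) + C) + C = (5 + C) + C = 5 + 2*C)
Y(3, -5) + n(-10)*92 = -30 + (5 + 2*(-10))*92 = -30 + (5 - 20)*92 = -30 - 15*92 = -30 - 1380 = -1410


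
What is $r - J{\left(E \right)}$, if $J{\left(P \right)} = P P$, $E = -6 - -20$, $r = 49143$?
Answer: $48947$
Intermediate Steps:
$E = 14$ ($E = -6 + 20 = 14$)
$J{\left(P \right)} = P^{2}$
$r - J{\left(E \right)} = 49143 - 14^{2} = 49143 - 196 = 48947$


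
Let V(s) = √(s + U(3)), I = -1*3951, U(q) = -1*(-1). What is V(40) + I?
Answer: -3951 + √41 ≈ -3944.6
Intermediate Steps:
U(q) = 1
I = -3951
V(s) = √(1 + s) (V(s) = √(s + 1) = √(1 + s))
V(40) + I = √(1 + 40) - 3951 = √41 - 3951 = -3951 + √41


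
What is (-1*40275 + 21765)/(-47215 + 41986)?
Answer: 6170/1743 ≈ 3.5399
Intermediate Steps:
(-1*40275 + 21765)/(-47215 + 41986) = (-40275 + 21765)/(-5229) = -18510*(-1/5229) = 6170/1743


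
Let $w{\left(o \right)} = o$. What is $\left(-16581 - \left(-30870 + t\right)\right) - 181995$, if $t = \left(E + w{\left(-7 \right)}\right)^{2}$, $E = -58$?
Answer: $-171931$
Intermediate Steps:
$t = 4225$ ($t = \left(-58 - 7\right)^{2} = \left(-65\right)^{2} = 4225$)
$\left(-16581 - \left(-30870 + t\right)\right) - 181995 = \left(-16581 + \left(30870 - 4225\right)\right) - 181995 = \left(-16581 + 26645\right) - 181995 = 10064 - 181995 = -171931$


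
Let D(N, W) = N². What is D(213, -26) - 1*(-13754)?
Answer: 59123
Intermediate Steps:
D(213, -26) - 1*(-13754) = 213² - 1*(-13754) = 45369 + 13754 = 59123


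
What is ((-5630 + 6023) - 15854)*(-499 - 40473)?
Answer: 633468092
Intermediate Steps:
((-5630 + 6023) - 15854)*(-499 - 40473) = (393 - 15854)*(-40972) = -15461*(-40972) = 633468092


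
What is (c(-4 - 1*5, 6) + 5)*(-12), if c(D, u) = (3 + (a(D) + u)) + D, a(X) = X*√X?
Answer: -60 + 324*I ≈ -60.0 + 324.0*I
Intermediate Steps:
a(X) = X^(3/2)
c(D, u) = 3 + D + u + D^(3/2) (c(D, u) = (3 + (D^(3/2) + u)) + D = (3 + (u + D^(3/2))) + D = (3 + u + D^(3/2)) + D = 3 + D + u + D^(3/2))
(c(-4 - 1*5, 6) + 5)*(-12) = ((3 + (-4 - 1*5) + 6 + (-4 - 1*5)^(3/2)) + 5)*(-12) = ((3 + (-4 - 5) + 6 + (-4 - 5)^(3/2)) + 5)*(-12) = ((3 - 9 + 6 + (-9)^(3/2)) + 5)*(-12) = ((3 - 9 + 6 - 27*I) + 5)*(-12) = (-27*I + 5)*(-12) = (5 - 27*I)*(-12) = -60 + 324*I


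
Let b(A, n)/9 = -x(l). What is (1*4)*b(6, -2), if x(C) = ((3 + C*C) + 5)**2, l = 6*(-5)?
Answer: -29680704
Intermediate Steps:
l = -30
x(C) = (8 + C**2)**2 (x(C) = ((3 + C**2) + 5)**2 = (8 + C**2)**2)
b(A, n) = -7420176 (b(A, n) = 9*(-(8 + (-30)**2)**2) = 9*(-(8 + 900)**2) = 9*(-1*908**2) = 9*(-1*824464) = 9*(-824464) = -7420176)
(1*4)*b(6, -2) = (1*4)*(-7420176) = 4*(-7420176) = -29680704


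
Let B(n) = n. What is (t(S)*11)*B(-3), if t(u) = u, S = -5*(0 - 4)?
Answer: -660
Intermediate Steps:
S = 20 (S = -5*(-4) = 20)
(t(S)*11)*B(-3) = (20*11)*(-3) = 220*(-3) = -660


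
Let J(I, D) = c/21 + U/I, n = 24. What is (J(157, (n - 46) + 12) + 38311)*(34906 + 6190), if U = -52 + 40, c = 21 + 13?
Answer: 5191100952488/3297 ≈ 1.5745e+9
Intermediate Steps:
c = 34
U = -12
J(I, D) = 34/21 - 12/I
(J(157, (n - 46) + 12) + 38311)*(34906 + 6190) = ((34/21 - 12/157) + 38311)*(34906 + 6190) = ((34/21 - 12*1/157) + 38311)*41096 = ((34/21 - 12/157) + 38311)*41096 = (5086/3297 + 38311)*41096 = (126316453/3297)*41096 = 5191100952488/3297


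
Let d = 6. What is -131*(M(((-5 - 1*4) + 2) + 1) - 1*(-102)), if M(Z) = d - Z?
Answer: -14934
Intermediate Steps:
M(Z) = 6 - Z
-131*(M(((-5 - 1*4) + 2) + 1) - 1*(-102)) = -131*((6 - (((-5 - 1*4) + 2) + 1)) - 1*(-102)) = -131*((6 - (((-5 - 4) + 2) + 1)) + 102) = -131*((6 - ((-9 + 2) + 1)) + 102) = -131*((6 - (-7 + 1)) + 102) = -131*((6 - 1*(-6)) + 102) = -131*((6 + 6) + 102) = -131*(12 + 102) = -131*114 = -14934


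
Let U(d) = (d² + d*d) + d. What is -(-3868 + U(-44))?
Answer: 40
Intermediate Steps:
U(d) = d + 2*d² (U(d) = (d² + d²) + d = 2*d² + d = d + 2*d²)
-(-3868 + U(-44)) = -(-3868 - 44*(1 + 2*(-44))) = -(-3868 - 44*(1 - 88)) = -(-3868 - 44*(-87)) = -(-3868 + 3828) = -1*(-40) = 40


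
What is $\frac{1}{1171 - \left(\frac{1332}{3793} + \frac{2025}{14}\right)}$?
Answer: $\frac{53102}{54482969} \approx 0.00097465$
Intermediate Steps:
$\frac{1}{1171 - \left(\frac{1332}{3793} + \frac{2025}{14}\right)} = \frac{1}{1171 - \frac{7699473}{53102}} = \frac{1}{\frac{54482969}{53102}} = \frac{53102}{54482969}$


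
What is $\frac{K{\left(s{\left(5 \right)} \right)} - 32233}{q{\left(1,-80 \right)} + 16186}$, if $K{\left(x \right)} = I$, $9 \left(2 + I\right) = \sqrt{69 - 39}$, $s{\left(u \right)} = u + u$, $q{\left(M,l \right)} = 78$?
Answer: $- \frac{32235}{16264} + \frac{\sqrt{30}}{146376} \approx -1.9819$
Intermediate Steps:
$s{\left(u \right)} = 2 u$
$I = -2 + \frac{\sqrt{30}}{9}$ ($I = -2 + \frac{\sqrt{69 - 39}}{9} = -2 + \frac{\sqrt{30}}{9} \approx -1.3914$)
$K{\left(x \right)} = -2 + \frac{\sqrt{30}}{9}$
$\frac{K{\left(s{\left(5 \right)} \right)} - 32233}{q{\left(1,-80 \right)} + 16186} = \frac{\left(-2 + \frac{\sqrt{30}}{9}\right) - 32233}{78 + 16186} = \frac{-32235 + \frac{\sqrt{30}}{9}}{16264} = \left(-32235 + \frac{\sqrt{30}}{9}\right) \frac{1}{16264} = - \frac{32235}{16264} + \frac{\sqrt{30}}{146376}$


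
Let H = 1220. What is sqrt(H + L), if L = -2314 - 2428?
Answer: I*sqrt(3522) ≈ 59.346*I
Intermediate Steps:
L = -4742
sqrt(H + L) = sqrt(1220 - 4742) = sqrt(-3522) = I*sqrt(3522)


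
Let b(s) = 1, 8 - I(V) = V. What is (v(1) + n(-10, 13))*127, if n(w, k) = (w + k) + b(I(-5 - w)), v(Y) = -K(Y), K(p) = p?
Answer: 381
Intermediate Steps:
I(V) = 8 - V
v(Y) = -Y
n(w, k) = 1 + k + w (n(w, k) = (w + k) + 1 = (k + w) + 1 = 1 + k + w)
(v(1) + n(-10, 13))*127 = (-1*1 + (1 + 13 - 10))*127 = (-1 + 4)*127 = 3*127 = 381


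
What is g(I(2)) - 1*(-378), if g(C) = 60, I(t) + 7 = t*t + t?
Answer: 438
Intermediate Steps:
I(t) = -7 + t + t² (I(t) = -7 + (t*t + t) = -7 + (t² + t) = -7 + (t + t²) = -7 + t + t²)
g(I(2)) - 1*(-378) = 60 - 1*(-378) = 60 + 378 = 438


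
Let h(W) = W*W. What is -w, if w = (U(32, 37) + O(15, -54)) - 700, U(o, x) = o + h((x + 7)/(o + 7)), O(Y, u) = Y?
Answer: 991277/1521 ≈ 651.73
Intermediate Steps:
h(W) = W**2
U(o, x) = o + (7 + x)**2/(7 + o)**2 (U(o, x) = o + ((x + 7)/(o + 7))**2 = o + ((7 + x)/(7 + o))**2 = o + (7 + x)**2/(7 + o)**2)
w = -991277/1521 (w = ((32 + (7 + 37)**2/(7 + 32)**2) + 15) - 700 = ((32 + 44**2/39**2) + 15) - 700 = ((32 + (1/1521)*1936) + 15) - 700 = ((32 + 1936/1521) + 15) - 700 = (50608/1521 + 15) - 700 = 73423/1521 - 700 = -991277/1521 ≈ -651.73)
-w = -1*(-991277/1521) = 991277/1521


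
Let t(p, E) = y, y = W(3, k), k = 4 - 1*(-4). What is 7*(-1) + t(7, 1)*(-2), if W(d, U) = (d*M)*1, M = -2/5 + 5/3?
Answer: -73/5 ≈ -14.600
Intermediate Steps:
k = 8 (k = 4 + 4 = 8)
M = 19/15 (M = -2*⅕ + 5*(⅓) = -⅖ + 5/3 = 19/15 ≈ 1.2667)
W(d, U) = 19*d/15 (W(d, U) = (d*(19/15))*1 = (19*d/15)*1 = 19*d/15)
y = 19/5 (y = (19/15)*3 = 19/5 ≈ 3.8000)
t(p, E) = 19/5
7*(-1) + t(7, 1)*(-2) = 7*(-1) + (19/5)*(-2) = -7 - 38/5 = -73/5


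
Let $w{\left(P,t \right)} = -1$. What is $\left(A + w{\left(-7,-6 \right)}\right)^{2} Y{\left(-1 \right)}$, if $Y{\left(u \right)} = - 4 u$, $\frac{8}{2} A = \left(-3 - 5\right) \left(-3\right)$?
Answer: $100$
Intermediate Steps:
$A = 6$ ($A = \frac{\left(-3 - 5\right) \left(-3\right)}{4} = \frac{\left(-8\right) \left(-3\right)}{4} = \frac{1}{4} \cdot 24 = 6$)
$\left(A + w{\left(-7,-6 \right)}\right)^{2} Y{\left(-1 \right)} = \left(6 - 1\right)^{2} \left(\left(-4\right) \left(-1\right)\right) = 5^{2} \cdot 4 = 25 \cdot 4 = 100$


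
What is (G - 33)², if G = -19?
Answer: 2704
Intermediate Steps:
(G - 33)² = (-19 - 33)² = (-52)² = 2704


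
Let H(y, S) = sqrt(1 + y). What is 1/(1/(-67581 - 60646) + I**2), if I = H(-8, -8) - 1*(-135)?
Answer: -128227*I/(-2336039485*I + 34621290*sqrt(7)) ≈ 5.4807e-5 - 2.149e-6*I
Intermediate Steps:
I = 135 + I*sqrt(7) (I = sqrt(1 - 8) - 1*(-135) = sqrt(-7) + 135 = I*sqrt(7) + 135 = 135 + I*sqrt(7) ≈ 135.0 + 2.6458*I)
1/(1/(-67581 - 60646) + I**2) = 1/(1/(-67581 - 60646) + (135 + I*sqrt(7))**2) = 1/(1/(-128227) + (135 + I*sqrt(7))**2) = 1/(-1/128227 + (135 + I*sqrt(7))**2)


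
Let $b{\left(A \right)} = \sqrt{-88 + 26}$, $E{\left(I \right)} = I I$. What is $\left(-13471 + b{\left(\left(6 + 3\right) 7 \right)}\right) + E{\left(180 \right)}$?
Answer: $18929 + i \sqrt{62} \approx 18929.0 + 7.874 i$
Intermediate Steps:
$E{\left(I \right)} = I^{2}$
$b{\left(A \right)} = i \sqrt{62}$ ($b{\left(A \right)} = \sqrt{-62} = i \sqrt{62}$)
$\left(-13471 + b{\left(\left(6 + 3\right) 7 \right)}\right) + E{\left(180 \right)} = \left(-13471 + i \sqrt{62}\right) + 180^{2} = \left(-13471 + i \sqrt{62}\right) + 32400 = 18929 + i \sqrt{62}$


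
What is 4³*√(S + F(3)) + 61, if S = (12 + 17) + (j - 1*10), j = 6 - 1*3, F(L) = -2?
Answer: 61 + 128*√5 ≈ 347.22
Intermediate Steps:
j = 3 (j = 6 - 3 = 3)
S = 22 (S = (12 + 17) + (3 - 1*10) = 29 + (3 - 10) = 29 - 7 = 22)
4³*√(S + F(3)) + 61 = 4³*√(22 - 2) + 61 = 64*√20 + 61 = 64*(2*√5) + 61 = 128*√5 + 61 = 61 + 128*√5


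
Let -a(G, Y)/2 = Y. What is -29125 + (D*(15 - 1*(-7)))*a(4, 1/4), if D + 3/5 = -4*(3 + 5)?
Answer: -143832/5 ≈ -28766.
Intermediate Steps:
D = -163/5 (D = -3/5 - 4*(3 + 5) = -3/5 - 4*8 = -3/5 - 32 = -163/5 ≈ -32.600)
a(G, Y) = -2*Y
-29125 + (D*(15 - 1*(-7)))*a(4, 1/4) = -29125 + (-163*(15 - 1*(-7))/5)*(-2/4) = -29125 + (-163*(15 + 7)/5)*(-2*1/4) = -29125 - 163/5*22*(-1/2) = -29125 - 3586/5*(-1/2) = -29125 + 1793/5 = -143832/5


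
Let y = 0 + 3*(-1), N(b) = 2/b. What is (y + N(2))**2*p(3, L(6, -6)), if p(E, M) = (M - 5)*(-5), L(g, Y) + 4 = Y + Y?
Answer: 420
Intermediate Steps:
L(g, Y) = -4 + 2*Y (L(g, Y) = -4 + (Y + Y) = -4 + 2*Y)
p(E, M) = 25 - 5*M (p(E, M) = (-5 + M)*(-5) = 25 - 5*M)
y = -3 (y = 0 - 3 = -3)
(y + N(2))**2*p(3, L(6, -6)) = (-3 + 2/2)**2*(25 - 5*(-4 + 2*(-6))) = (-3 + 2*(1/2))**2*(25 - 5*(-4 - 12)) = (-3 + 1)**2*(25 - 5*(-16)) = (-2)**2*(25 + 80) = 4*105 = 420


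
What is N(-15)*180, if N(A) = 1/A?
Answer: -12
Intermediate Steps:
N(-15)*180 = 180/(-15) = -1/15*180 = -12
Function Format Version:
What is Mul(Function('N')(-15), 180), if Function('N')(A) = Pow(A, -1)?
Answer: -12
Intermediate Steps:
Mul(Function('N')(-15), 180) = Mul(Pow(-15, -1), 180) = Mul(Rational(-1, 15), 180) = -12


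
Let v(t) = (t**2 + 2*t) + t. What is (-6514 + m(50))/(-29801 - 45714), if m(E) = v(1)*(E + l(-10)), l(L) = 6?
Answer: 1258/15103 ≈ 0.083295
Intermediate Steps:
v(t) = t**2 + 3*t
m(E) = 24 + 4*E (m(E) = (1*(3 + 1))*(E + 6) = (1*4)*(6 + E) = 4*(6 + E) = 24 + 4*E)
(-6514 + m(50))/(-29801 - 45714) = (-6514 + (24 + 4*50))/(-29801 - 45714) = (-6514 + (24 + 200))/(-75515) = (-6514 + 224)*(-1/75515) = -6290*(-1/75515) = 1258/15103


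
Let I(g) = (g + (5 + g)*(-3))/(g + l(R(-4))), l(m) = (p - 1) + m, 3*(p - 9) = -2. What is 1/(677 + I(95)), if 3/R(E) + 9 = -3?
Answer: 245/165373 ≈ 0.0014815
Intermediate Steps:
p = 25/3 (p = 9 + (⅓)*(-2) = 9 - ⅔ = 25/3 ≈ 8.3333)
R(E) = -¼ (R(E) = 3/(-9 - 3) = 3/(-12) = 3*(-1/12) = -¼)
l(m) = 22/3 + m (l(m) = (25/3 - 1) + m = 22/3 + m)
I(g) = (-15 - 2*g)/(85/12 + g) (I(g) = (g + (5 + g)*(-3))/(g + (22/3 - ¼)) = (g + (-15 - 3*g))/(g + 85/12) = (-15 - 2*g)/(85/12 + g))
1/(677 + I(95)) = 1/(677 + 12*(-15 - 2*95)/(85 + 12*95)) = 1/(677 + 12*(-15 - 190)/(85 + 1140)) = 1/(677 + 12*(-205)/1225) = 1/(677 + 12*(1/1225)*(-205)) = 1/(677 - 492/245) = 1/(165373/245) = 245/165373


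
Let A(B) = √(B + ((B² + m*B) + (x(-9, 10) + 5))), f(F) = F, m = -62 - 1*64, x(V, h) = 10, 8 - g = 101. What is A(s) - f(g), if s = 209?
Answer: 93 + √17571 ≈ 225.56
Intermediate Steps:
g = -93 (g = 8 - 1*101 = 8 - 101 = -93)
m = -126 (m = -62 - 64 = -126)
A(B) = √(15 + B² - 125*B) (A(B) = √(B + ((B² - 126*B) + (10 + 5))) = √(B + ((B² - 126*B) + 15)) = √(B + (15 + B² - 126*B)) = √(15 + B² - 125*B))
A(s) - f(g) = √(15 + 209² - 125*209) - 1*(-93) = √(15 + 43681 - 26125) + 93 = √17571 + 93 = 93 + √17571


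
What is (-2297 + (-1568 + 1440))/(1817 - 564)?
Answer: -2425/1253 ≈ -1.9354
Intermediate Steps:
(-2297 + (-1568 + 1440))/(1817 - 564) = (-2297 - 128)/1253 = -2425*1/1253 = -2425/1253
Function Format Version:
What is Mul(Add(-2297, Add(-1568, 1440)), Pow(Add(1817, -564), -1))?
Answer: Rational(-2425, 1253) ≈ -1.9354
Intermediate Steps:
Mul(Add(-2297, Add(-1568, 1440)), Pow(Add(1817, -564), -1)) = Mul(Add(-2297, -128), Pow(1253, -1)) = Mul(-2425, Rational(1, 1253)) = Rational(-2425, 1253)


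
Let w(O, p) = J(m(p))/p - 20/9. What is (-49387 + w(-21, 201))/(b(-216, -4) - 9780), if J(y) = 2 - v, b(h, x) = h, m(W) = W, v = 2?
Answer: 444503/89964 ≈ 4.9409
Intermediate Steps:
J(y) = 0 (J(y) = 2 - 1*2 = 2 - 2 = 0)
w(O, p) = -20/9 (w(O, p) = 0/p - 20/9 = 0 - 20*⅑ = 0 - 20/9 = -20/9)
(-49387 + w(-21, 201))/(b(-216, -4) - 9780) = (-49387 - 20/9)/(-216 - 9780) = -444503/9/(-9996) = -444503/9*(-1/9996) = 444503/89964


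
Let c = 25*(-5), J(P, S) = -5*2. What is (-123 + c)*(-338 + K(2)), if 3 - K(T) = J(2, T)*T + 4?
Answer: 79112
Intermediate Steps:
J(P, S) = -10
K(T) = -1 + 10*T (K(T) = 3 - (-10*T + 4) = 3 - (4 - 10*T) = 3 + (-4 + 10*T) = -1 + 10*T)
c = -125
(-123 + c)*(-338 + K(2)) = (-123 - 125)*(-338 + (-1 + 10*2)) = -248*(-338 + (-1 + 20)) = -248*(-338 + 19) = -248*(-319) = 79112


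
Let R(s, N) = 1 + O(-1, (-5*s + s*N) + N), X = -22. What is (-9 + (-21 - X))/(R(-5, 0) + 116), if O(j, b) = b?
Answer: -4/71 ≈ -0.056338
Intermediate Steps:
R(s, N) = 1 + N - 5*s + N*s (R(s, N) = 1 + ((-5*s + s*N) + N) = 1 + ((-5*s + N*s) + N) = 1 + (N - 5*s + N*s) = 1 + N - 5*s + N*s)
(-9 + (-21 - X))/(R(-5, 0) + 116) = (-9 + (-21 - 1*(-22)))/((1 + 0 - 5*(-5) + 0*(-5)) + 116) = (-9 + (-21 + 22))/((1 + 0 + 25 + 0) + 116) = (-9 + 1)/(26 + 116) = -8/142 = -8*1/142 = -4/71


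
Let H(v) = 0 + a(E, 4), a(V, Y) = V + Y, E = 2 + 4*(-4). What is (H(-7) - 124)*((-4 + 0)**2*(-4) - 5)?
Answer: 9246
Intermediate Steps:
E = -14 (E = 2 - 16 = -14)
H(v) = -10 (H(v) = 0 + (-14 + 4) = 0 - 10 = -10)
(H(-7) - 124)*((-4 + 0)**2*(-4) - 5) = (-10 - 124)*((-4 + 0)**2*(-4) - 5) = -134*((-4)**2*(-4) - 5) = -134*(16*(-4) - 5) = -134*(-64 - 5) = -134*(-69) = 9246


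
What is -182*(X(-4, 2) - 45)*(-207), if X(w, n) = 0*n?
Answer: -1695330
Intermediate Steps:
X(w, n) = 0
-182*(X(-4, 2) - 45)*(-207) = -182*(0 - 45)*(-207) = -182*(-45)*(-207) = 8190*(-207) = -1695330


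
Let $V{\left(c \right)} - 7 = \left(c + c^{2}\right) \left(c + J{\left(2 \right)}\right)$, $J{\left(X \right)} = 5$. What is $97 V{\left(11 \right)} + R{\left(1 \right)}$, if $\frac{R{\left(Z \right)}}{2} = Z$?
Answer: $205545$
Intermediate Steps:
$R{\left(Z \right)} = 2 Z$
$V{\left(c \right)} = 7 + \left(5 + c\right) \left(c + c^{2}\right)$ ($V{\left(c \right)} = 7 + \left(c + c^{2}\right) \left(c + 5\right) = 7 + \left(c + c^{2}\right) \left(5 + c\right) = 7 + \left(5 + c\right) \left(c + c^{2}\right)$)
$97 V{\left(11 \right)} + R{\left(1 \right)} = 97 \left(7 + 11^{3} + 5 \cdot 11 + 6 \cdot 11^{2}\right) + 2 \cdot 1 = 97 \left(7 + 1331 + 55 + 6 \cdot 121\right) + 2 = 97 \left(7 + 1331 + 55 + 726\right) + 2 = 97 \cdot 2119 + 2 = 205543 + 2 = 205545$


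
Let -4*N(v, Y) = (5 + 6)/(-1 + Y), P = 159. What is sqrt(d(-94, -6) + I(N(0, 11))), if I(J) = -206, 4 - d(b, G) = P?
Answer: 19*I ≈ 19.0*I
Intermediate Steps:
N(v, Y) = -11/(4*(-1 + Y)) (N(v, Y) = -(5 + 6)/(4*(-1 + Y)) = -11/(4*(-1 + Y)))
d(b, G) = -155 (d(b, G) = 4 - 1*159 = 4 - 159 = -155)
sqrt(d(-94, -6) + I(N(0, 11))) = sqrt(-155 - 206) = sqrt(-361) = 19*I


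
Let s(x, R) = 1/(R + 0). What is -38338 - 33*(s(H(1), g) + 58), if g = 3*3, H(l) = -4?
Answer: -120767/3 ≈ -40256.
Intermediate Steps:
g = 9
s(x, R) = 1/R
-38338 - 33*(s(H(1), g) + 58) = -38338 - 33*(1/9 + 58) = -38338 - 33*523/9 = -38338 - 5753/3 = -120767/3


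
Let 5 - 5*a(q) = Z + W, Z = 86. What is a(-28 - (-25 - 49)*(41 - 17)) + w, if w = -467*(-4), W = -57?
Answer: 9316/5 ≈ 1863.2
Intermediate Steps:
w = 1868
a(q) = -24/5 (a(q) = 1 - (86 - 57)/5 = 1 - 1/5*29 = 1 - 29/5 = -24/5)
a(-28 - (-25 - 49)*(41 - 17)) + w = -24/5 + 1868 = 9316/5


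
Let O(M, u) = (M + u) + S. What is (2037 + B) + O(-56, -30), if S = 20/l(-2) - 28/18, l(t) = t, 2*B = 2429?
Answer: 56771/18 ≈ 3153.9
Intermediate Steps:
B = 2429/2 (B = (1/2)*2429 = 2429/2 ≈ 1214.5)
S = -104/9 (S = 20/(-2) - 28/18 = 20*(-1/2) - 28*1/18 = -10 - 14/9 = -104/9 ≈ -11.556)
O(M, u) = -104/9 + M + u (O(M, u) = (M + u) - 104/9 = -104/9 + M + u)
(2037 + B) + O(-56, -30) = (2037 + 2429/2) + (-104/9 - 56 - 30) = 6503/2 - 878/9 = 56771/18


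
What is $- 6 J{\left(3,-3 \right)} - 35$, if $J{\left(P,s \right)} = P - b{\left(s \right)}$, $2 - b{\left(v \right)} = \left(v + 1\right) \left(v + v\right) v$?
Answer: $175$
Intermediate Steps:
$b{\left(v \right)} = 2 - 2 v^{2} \left(1 + v\right)$ ($b{\left(v \right)} = 2 - \left(v + 1\right) \left(v + v\right) v = 2 - \left(1 + v\right) 2 v v = 2 - 2 v \left(1 + v\right) v = 2 - 2 v^{2} \left(1 + v\right)$)
$J{\left(P,s \right)} = -2 + P + 2 s^{2} + 2 s^{3}$ ($J{\left(P,s \right)} = P - \left(2 - 2 s^{2} - 2 s^{3}\right) = P + \left(-2 + 2 s^{2} + 2 s^{3}\right) = -2 + P + 2 s^{2} + 2 s^{3}$)
$- 6 J{\left(3,-3 \right)} - 35 = - 6 \left(-2 + 3 + 2 \left(-3\right)^{2} + 2 \left(-3\right)^{3}\right) - 35 = - 6 \left(-2 + 3 + 2 \cdot 9 + 2 \left(-27\right)\right) - 35 = - 6 \left(-2 + 3 + 18 - 54\right) - 35 = \left(-6\right) \left(-35\right) - 35 = 210 - 35 = 175$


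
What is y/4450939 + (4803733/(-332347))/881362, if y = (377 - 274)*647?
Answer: 189310373035129/12657866251940782 ≈ 0.014956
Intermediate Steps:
y = 66641 (y = 103*647 = 66641)
y/4450939 + (4803733/(-332347))/881362 = 66641/4450939 + (4803733/(-332347))/881362 = 66641*(1/4450939) + (4803733*(-1/332347))*(1/881362) = 647/43213 - 4803733/332347*1/881362 = 647/43213 - 4803733/292918016614 = 189310373035129/12657866251940782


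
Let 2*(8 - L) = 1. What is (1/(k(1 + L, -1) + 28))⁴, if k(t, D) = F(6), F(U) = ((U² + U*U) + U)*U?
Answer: 1/60523872256 ≈ 1.6522e-11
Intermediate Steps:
L = 15/2 (L = 8 - ½*1 = 8 - ½ = 15/2 ≈ 7.5000)
F(U) = U*(U + 2*U²) (F(U) = ((U² + U²) + U)*U = (2*U² + U)*U = (U + 2*U²)*U = U*(U + 2*U²))
k(t, D) = 468 (k(t, D) = 6²*(1 + 2*6) = 36*(1 + 12) = 36*13 = 468)
(1/(k(1 + L, -1) + 28))⁴ = (1/(468 + 28))⁴ = (1/496)⁴ = 1/60523872256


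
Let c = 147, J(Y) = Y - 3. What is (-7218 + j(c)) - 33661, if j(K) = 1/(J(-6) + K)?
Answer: -5641301/138 ≈ -40879.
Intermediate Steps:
J(Y) = -3 + Y
j(K) = 1/(-9 + K) (j(K) = 1/((-3 - 6) + K) = 1/(-9 + K))
(-7218 + j(c)) - 33661 = (-7218 + 1/(-9 + 147)) - 33661 = (-7218 + 1/138) - 33661 = -996083/138 - 33661 = -5641301/138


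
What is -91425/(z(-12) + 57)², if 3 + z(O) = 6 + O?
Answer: -30475/768 ≈ -39.681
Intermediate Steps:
z(O) = 3 + O (z(O) = -3 + (6 + O) = 3 + O)
-91425/(z(-12) + 57)² = -91425/((3 - 12) + 57)² = -91425/(-9 + 57)² = -91425/(48²) = -91425/2304 = -91425*1/2304 = -30475/768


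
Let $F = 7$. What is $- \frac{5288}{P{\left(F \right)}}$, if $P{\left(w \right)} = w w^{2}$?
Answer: $- \frac{5288}{343} \approx -15.417$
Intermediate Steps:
$P{\left(w \right)} = w^{3}$
$- \frac{5288}{P{\left(F \right)}} = - \frac{5288}{7^{3}} = - \frac{5288}{343}$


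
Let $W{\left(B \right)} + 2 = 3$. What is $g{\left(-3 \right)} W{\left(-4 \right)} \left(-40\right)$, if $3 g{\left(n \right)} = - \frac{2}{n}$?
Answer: $- \frac{80}{9} \approx -8.8889$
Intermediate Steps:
$W{\left(B \right)} = 1$ ($W{\left(B \right)} = -2 + 3 = 1$)
$g{\left(n \right)} = - \frac{2}{3 n}$ ($g{\left(n \right)} = \frac{\left(-2\right) \frac{1}{n}}{3} = - \frac{2}{3 n}$)
$g{\left(-3 \right)} W{\left(-4 \right)} \left(-40\right) = - \frac{2}{3 \left(-3\right)} 1 \left(-40\right) = \left(- \frac{2}{3}\right) \left(- \frac{1}{3}\right) 1 \left(-40\right) = \frac{2}{9} \cdot 1 \left(-40\right) = \frac{2}{9} \left(-40\right) = - \frac{80}{9}$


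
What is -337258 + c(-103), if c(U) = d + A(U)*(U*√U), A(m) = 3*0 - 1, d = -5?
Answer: -337263 + 103*I*√103 ≈ -3.3726e+5 + 1045.3*I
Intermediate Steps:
A(m) = -1 (A(m) = 0 - 1 = -1)
c(U) = -5 - U^(3/2) (c(U) = -5 - U*√U = -5 - U^(3/2))
-337258 + c(-103) = -337258 + (-5 - (-103)^(3/2)) = -337258 + (-5 - (-103)*I*√103) = -337258 + (-5 + 103*I*√103) = -337263 + 103*I*√103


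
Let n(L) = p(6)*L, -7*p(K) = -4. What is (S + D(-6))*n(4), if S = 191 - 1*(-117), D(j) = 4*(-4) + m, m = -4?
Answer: 4608/7 ≈ 658.29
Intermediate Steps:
p(K) = 4/7 (p(K) = -1/7*(-4) = 4/7)
D(j) = -20 (D(j) = 4*(-4) - 4 = -16 - 4 = -20)
n(L) = 4*L/7
S = 308 (S = 191 + 117 = 308)
(S + D(-6))*n(4) = (308 - 20)*((4/7)*4) = 288*(16/7) = 4608/7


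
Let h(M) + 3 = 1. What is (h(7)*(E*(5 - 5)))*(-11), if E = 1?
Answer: 0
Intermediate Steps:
h(M) = -2 (h(M) = -3 + 1 = -2)
(h(7)*(E*(5 - 5)))*(-11) = -2*(5 - 5)*(-11) = -2*0*(-11) = 0*(-11) = 0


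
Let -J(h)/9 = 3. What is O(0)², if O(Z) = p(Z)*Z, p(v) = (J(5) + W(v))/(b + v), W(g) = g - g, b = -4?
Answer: 0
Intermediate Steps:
W(g) = 0
J(h) = -27 (J(h) = -9*3 = -27)
p(v) = -27/(-4 + v) (p(v) = (-27 + 0)/(-4 + v) = -27/(-4 + v))
O(Z) = -27*Z/(-4 + Z) (O(Z) = (-27/(-4 + Z))*Z = -27*Z/(-4 + Z))
O(0)² = (-27*0/(-4 + 0))² = (-27*0/(-4))² = (-27*0*(-¼))² = 0² = 0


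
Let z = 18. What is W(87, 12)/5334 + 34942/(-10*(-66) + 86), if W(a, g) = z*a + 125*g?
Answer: 2246046/47371 ≈ 47.414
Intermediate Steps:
W(a, g) = 18*a + 125*g
W(87, 12)/5334 + 34942/(-10*(-66) + 86) = (18*87 + 125*12)/5334 + 34942/(-10*(-66) + 86) = (1566 + 1500)*(1/5334) + 34942/(660 + 86) = 3066*(1/5334) + 34942/746 = 73/127 + 34942*(1/746) = 73/127 + 17471/373 = 2246046/47371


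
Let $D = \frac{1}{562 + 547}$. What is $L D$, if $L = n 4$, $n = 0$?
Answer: $0$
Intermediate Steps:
$L = 0$ ($L = 0 \cdot 4 = 0$)
$D = \frac{1}{1109} \approx 0.00090171$
$L D = 0 \cdot \frac{1}{1109} = 0$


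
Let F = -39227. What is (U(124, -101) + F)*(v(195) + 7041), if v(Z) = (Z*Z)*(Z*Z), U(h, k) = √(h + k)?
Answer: -56718620014182 + 1445907666*√23 ≈ -5.6712e+13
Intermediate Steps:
v(Z) = Z⁴ (v(Z) = Z²*Z² = Z⁴)
(U(124, -101) + F)*(v(195) + 7041) = (√(124 - 101) - 39227)*(195⁴ + 7041) = (√23 - 39227)*(1445900625 + 7041) = (-39227 + √23)*1445907666 = -56718620014182 + 1445907666*√23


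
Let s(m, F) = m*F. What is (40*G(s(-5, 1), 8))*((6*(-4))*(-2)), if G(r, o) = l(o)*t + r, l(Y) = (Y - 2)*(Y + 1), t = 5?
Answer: 508800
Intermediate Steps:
l(Y) = (1 + Y)*(-2 + Y) (l(Y) = (-2 + Y)*(1 + Y) = (1 + Y)*(-2 + Y))
s(m, F) = F*m
G(r, o) = -10 + r - 5*o + 5*o² (G(r, o) = (-2 + o² - o)*5 + r = (-10 - 5*o + 5*o²) + r = -10 + r - 5*o + 5*o²)
(40*G(s(-5, 1), 8))*((6*(-4))*(-2)) = (40*(-10 + 1*(-5) - 5*8 + 5*8²))*((6*(-4))*(-2)) = (40*(-10 - 5 - 40 + 5*64))*(-24*(-2)) = (40*(-10 - 5 - 40 + 320))*48 = (40*265)*48 = 10600*48 = 508800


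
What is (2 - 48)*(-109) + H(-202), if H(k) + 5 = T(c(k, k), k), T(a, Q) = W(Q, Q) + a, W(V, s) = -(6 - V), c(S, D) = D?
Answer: 4599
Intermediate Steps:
W(V, s) = -6 + V
T(a, Q) = -6 + Q + a (T(a, Q) = (-6 + Q) + a = -6 + Q + a)
H(k) = -11 + 2*k (H(k) = -5 + (-6 + k + k) = -5 + (-6 + 2*k) = -11 + 2*k)
(2 - 48)*(-109) + H(-202) = (2 - 48)*(-109) + (-11 + 2*(-202)) = -46*(-109) + (-11 - 404) = 5014 - 415 = 4599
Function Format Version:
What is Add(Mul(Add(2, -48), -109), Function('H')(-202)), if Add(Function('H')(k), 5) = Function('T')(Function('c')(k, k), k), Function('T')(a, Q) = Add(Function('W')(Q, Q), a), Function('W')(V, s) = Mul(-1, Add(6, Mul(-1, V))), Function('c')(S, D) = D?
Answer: 4599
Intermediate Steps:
Function('W')(V, s) = Add(-6, V)
Function('T')(a, Q) = Add(-6, Q, a) (Function('T')(a, Q) = Add(Add(-6, Q), a) = Add(-6, Q, a))
Function('H')(k) = Add(-11, Mul(2, k)) (Function('H')(k) = Add(-5, Add(-6, k, k)) = Add(-5, Add(-6, Mul(2, k))) = Add(-11, Mul(2, k)))
Add(Mul(Add(2, -48), -109), Function('H')(-202)) = Add(Mul(Add(2, -48), -109), Add(-11, Mul(2, -202))) = Add(Mul(-46, -109), Add(-11, -404)) = Add(5014, -415) = 4599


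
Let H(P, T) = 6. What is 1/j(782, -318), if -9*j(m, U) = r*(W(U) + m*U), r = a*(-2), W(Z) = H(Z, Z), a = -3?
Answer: 1/165780 ≈ 6.0321e-6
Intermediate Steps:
W(Z) = 6
r = 6 (r = -3*(-2) = 6)
j(m, U) = -4 - 2*U*m/3 (j(m, U) = -2*(6 + m*U)/3 = -2*(6 + U*m)/3 = -(36 + 6*U*m)/9 = -4 - 2*U*m/3)
1/j(782, -318) = 1/(-4 - 2/3*(-318)*782) = 1/(-4 + 165784) = 1/165780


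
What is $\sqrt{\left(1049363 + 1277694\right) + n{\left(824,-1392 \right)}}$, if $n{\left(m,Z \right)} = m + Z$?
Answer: $\sqrt{2326489} \approx 1525.3$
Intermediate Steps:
$n{\left(m,Z \right)} = Z + m$
$\sqrt{\left(1049363 + 1277694\right) + n{\left(824,-1392 \right)}} = \sqrt{\left(1049363 + 1277694\right) + \left(-1392 + 824\right)} = \sqrt{2327057 - 568} = \sqrt{2326489}$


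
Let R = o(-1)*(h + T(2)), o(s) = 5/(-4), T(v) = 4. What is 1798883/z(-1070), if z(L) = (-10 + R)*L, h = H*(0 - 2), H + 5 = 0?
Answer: 1798883/29425 ≈ 61.135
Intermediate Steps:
H = -5 (H = -5 + 0 = -5)
o(s) = -5/4 (o(s) = 5*(-¼) = -5/4)
h = 10 (h = -5*(0 - 2) = -5*(-2) = 10)
R = -35/2 (R = -5*(10 + 4)/4 = -5/4*14 = -35/2 ≈ -17.500)
z(L) = -55*L/2 (z(L) = (-10 - 35/2)*L = -55*L/2)
1798883/z(-1070) = 1798883/((-55/2*(-1070))) = 1798883/29425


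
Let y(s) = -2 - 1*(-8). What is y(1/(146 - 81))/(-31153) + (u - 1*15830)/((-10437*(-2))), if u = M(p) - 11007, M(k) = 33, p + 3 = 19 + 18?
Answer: -417575128/325143861 ≈ -1.2843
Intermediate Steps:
p = 34 (p = -3 + (19 + 18) = -3 + 37 = 34)
y(s) = 6 (y(s) = -2 + 8 = 6)
u = -10974 (u = 33 - 11007 = -10974)
y(1/(146 - 81))/(-31153) + (u - 1*15830)/((-10437*(-2))) = 6/(-31153) + (-10974 - 1*15830)/((-10437*(-2))) = 6*(-1/31153) + (-10974 - 15830)/20874 = -6/31153 - 26804*1/20874 = -6/31153 - 13402/10437 = -417575128/325143861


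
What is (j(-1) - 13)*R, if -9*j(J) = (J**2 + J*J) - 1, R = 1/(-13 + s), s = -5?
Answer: 59/81 ≈ 0.72840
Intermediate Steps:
R = -1/18 (R = 1/(-13 - 5) = 1/(-18) = -1/18 ≈ -0.055556)
j(J) = 1/9 - 2*J**2/9 (j(J) = -((J**2 + J*J) - 1)/9 = -((J**2 + J**2) - 1)/9 = -(2*J**2 - 1)/9 = -(-1 + 2*J**2)/9 = 1/9 - 2*J**2/9)
(j(-1) - 13)*R = ((1/9 - 2/9*(-1)**2) - 13)*(-1/18) = ((1/9 - 2/9*1) - 13)*(-1/18) = ((1/9 - 2/9) - 13)*(-1/18) = (-1/9 - 13)*(-1/18) = -118/9*(-1/18) = 59/81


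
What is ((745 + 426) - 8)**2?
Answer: 1352569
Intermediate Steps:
((745 + 426) - 8)**2 = (1171 - 8)**2 = 1163**2 = 1352569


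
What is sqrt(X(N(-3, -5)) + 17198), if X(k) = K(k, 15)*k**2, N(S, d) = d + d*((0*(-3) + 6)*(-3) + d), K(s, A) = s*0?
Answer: sqrt(17198) ≈ 131.14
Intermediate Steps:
K(s, A) = 0
N(S, d) = d + d*(-18 + d) (N(S, d) = d + d*((0 + 6)*(-3) + d) = d + d*(6*(-3) + d) = d + d*(-18 + d))
X(k) = 0 (X(k) = 0*k**2 = 0)
sqrt(X(N(-3, -5)) + 17198) = sqrt(0 + 17198) = sqrt(17198)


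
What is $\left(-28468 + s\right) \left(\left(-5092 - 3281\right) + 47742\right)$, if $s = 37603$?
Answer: $359635815$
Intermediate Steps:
$\left(-28468 + s\right) \left(\left(-5092 - 3281\right) + 47742\right) = \left(-28468 + 37603\right) \left(\left(-5092 - 3281\right) + 47742\right) = 9135 \left(\left(-5092 - 3281\right) + 47742\right) = 9135 \left(-8373 + 47742\right) = 9135 \cdot 39369 = 359635815$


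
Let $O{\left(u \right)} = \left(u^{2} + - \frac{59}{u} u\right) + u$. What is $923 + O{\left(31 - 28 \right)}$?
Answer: $876$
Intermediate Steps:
$O{\left(u \right)} = -59 + u + u^{2}$ ($O{\left(u \right)} = \left(u^{2} - 59\right) + u = \left(-59 + u^{2}\right) + u = -59 + u + u^{2}$)
$923 + O{\left(31 - 28 \right)} = 923 + \left(-59 + \left(31 - 28\right) + \left(31 - 28\right)^{2}\right) = 923 + \left(-59 + 3 + 3^{2}\right) = 923 + \left(-59 + 3 + 9\right) = 923 - 47 = 876$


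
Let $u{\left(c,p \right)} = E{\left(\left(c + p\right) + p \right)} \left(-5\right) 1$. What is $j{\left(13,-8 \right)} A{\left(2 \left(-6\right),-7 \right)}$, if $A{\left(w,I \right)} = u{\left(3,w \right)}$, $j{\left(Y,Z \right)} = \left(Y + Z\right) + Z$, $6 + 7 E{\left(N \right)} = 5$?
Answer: $- \frac{15}{7} \approx -2.1429$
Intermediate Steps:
$E{\left(N \right)} = - \frac{1}{7}$ ($E{\left(N \right)} = - \frac{6}{7} + \frac{1}{7} \cdot 5 = - \frac{6}{7} + \frac{5}{7} = - \frac{1}{7}$)
$u{\left(c,p \right)} = \frac{5}{7}$ ($u{\left(c,p \right)} = \left(- \frac{1}{7}\right) \left(-5\right) 1 = \frac{5}{7} \cdot 1 = \frac{5}{7}$)
$j{\left(Y,Z \right)} = Y + 2 Z$
$A{\left(w,I \right)} = \frac{5}{7}$
$j{\left(13,-8 \right)} A{\left(2 \left(-6\right),-7 \right)} = \left(13 + 2 \left(-8\right)\right) \frac{5}{7} = \left(13 - 16\right) \frac{5}{7} = \left(-3\right) \frac{5}{7} = - \frac{15}{7}$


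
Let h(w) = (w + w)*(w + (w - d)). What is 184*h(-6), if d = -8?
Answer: 8832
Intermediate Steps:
h(w) = 2*w*(8 + 2*w) (h(w) = (w + w)*(w + (w - 1*(-8))) = (2*w)*(w + (w + 8)) = (2*w)*(w + (8 + w)) = (2*w)*(8 + 2*w) = 2*w*(8 + 2*w))
184*h(-6) = 184*(4*(-6)*(4 - 6)) = 184*(4*(-6)*(-2)) = 184*48 = 8832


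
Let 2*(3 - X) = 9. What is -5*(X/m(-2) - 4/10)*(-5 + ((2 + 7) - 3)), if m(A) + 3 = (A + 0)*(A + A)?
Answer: 7/2 ≈ 3.5000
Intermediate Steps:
X = -3/2 (X = 3 - ½*9 = 3 - 9/2 = -3/2 ≈ -1.5000)
m(A) = -3 + 2*A² (m(A) = -3 + (A + 0)*(A + A) = -3 + A*(2*A) = -3 + 2*A²)
-5*(X/m(-2) - 4/10)*(-5 + ((2 + 7) - 3)) = -5*(-3/(2*(-3 + 2*(-2)²)) - 4/10)*(-5 + ((2 + 7) - 3)) = -5*(-3/(2*(-3 + 2*4)) - 4*⅒)*(-5 + (9 - 3)) = -5*(-3/(2*(-3 + 8)) - ⅖)*(-5 + 6) = -5*(-3/2/5 - ⅖) = -5*(-3/2*⅕ - ⅖) = -5*(-3/10 - ⅖) = -(-7)/2 = -5*(-7/10) = 7/2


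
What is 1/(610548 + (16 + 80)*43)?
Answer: 1/614676 ≈ 1.6269e-6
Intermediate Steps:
1/(610548 + (16 + 80)*43) = 1/(610548 + 96*43) = 1/(610548 + 4128) = 1/614676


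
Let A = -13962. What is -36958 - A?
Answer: -22996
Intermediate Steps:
-36958 - A = -36958 - 1*(-13962) = -36958 + 13962 = -22996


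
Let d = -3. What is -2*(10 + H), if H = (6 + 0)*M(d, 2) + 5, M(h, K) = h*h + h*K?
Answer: -66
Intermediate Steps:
M(h, K) = h**2 + K*h
H = 23 (H = (6 + 0)*(-3*(2 - 3)) + 5 = 6*(-3*(-1)) + 5 = 6*3 + 5 = 18 + 5 = 23)
-2*(10 + H) = -2*(10 + 23) = -2*33 = -66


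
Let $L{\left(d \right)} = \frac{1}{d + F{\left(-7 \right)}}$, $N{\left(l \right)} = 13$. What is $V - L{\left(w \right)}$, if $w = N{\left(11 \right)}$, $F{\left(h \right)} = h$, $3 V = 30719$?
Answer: $\frac{20479}{2} \approx 10240.0$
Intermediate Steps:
$V = \frac{30719}{3}$ ($V = \frac{1}{3} \cdot 30719 = \frac{30719}{3} \approx 10240.0$)
$w = 13$
$L{\left(d \right)} = \frac{1}{-7 + d}$ ($L{\left(d \right)} = \frac{1}{d - 7} = \frac{1}{-7 + d}$)
$V - L{\left(w \right)} = \frac{30719}{3} - \frac{1}{-7 + 13} = \frac{30719}{3} - \frac{1}{6} = \frac{20479}{2}$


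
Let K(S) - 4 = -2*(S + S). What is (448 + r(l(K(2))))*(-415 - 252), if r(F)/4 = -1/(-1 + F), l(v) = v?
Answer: -1496748/5 ≈ -2.9935e+5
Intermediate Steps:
K(S) = 4 - 4*S (K(S) = 4 - 2*(S + S) = 4 - 4*S)
r(F) = -4/(-1 + F) (r(F) = 4*(-1/(-1 + F)) = -4/(-1 + F))
(448 + r(l(K(2))))*(-415 - 252) = (448 - 4/(-1 + (4 - 4*2)))*(-415 - 252) = (448 - 4/(-1 + (4 - 8)))*(-667) = (448 - 4/(-1 - 4))*(-667) = (448 - 4/(-5))*(-667) = (448 - 4*(-⅕))*(-667) = (448 + ⅘)*(-667) = (2244/5)*(-667) = -1496748/5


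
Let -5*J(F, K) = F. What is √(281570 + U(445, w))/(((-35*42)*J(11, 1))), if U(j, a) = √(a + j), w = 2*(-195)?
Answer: √(281570 + √55)/3234 ≈ 0.16408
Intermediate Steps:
J(F, K) = -F/5
w = -390
√(281570 + U(445, w))/(((-35*42)*J(11, 1))) = √(281570 + √(-390 + 445))/(((-35*42)*(-⅕*11))) = √(281570 + √55)/((-1470*(-11/5))) = √(281570 + √55)/3234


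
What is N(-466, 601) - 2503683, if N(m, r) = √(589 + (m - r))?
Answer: -2503683 + I*√478 ≈ -2.5037e+6 + 21.863*I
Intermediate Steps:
N(m, r) = √(589 + m - r)
N(-466, 601) - 2503683 = √(589 - 466 - 1*601) - 2503683 = √(589 - 466 - 601) - 2503683 = √(-478) - 2503683 = I*√478 - 2503683 = -2503683 + I*√478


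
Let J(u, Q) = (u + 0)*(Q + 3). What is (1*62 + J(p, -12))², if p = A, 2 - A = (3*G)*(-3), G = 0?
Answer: 1936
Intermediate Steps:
A = 2 (A = 2 - 3*0*(-3) = 2 - 0*(-3) = 2 - 1*0 = 2 + 0 = 2)
p = 2
J(u, Q) = u*(3 + Q)
(1*62 + J(p, -12))² = (1*62 + 2*(3 - 12))² = (62 + 2*(-9))² = (62 - 18)² = 44² = 1936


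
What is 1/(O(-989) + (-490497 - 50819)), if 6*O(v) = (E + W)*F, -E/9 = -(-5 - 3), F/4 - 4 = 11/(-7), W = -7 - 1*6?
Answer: -21/11370526 ≈ -1.8469e-6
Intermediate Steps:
W = -13 (W = -7 - 6 = -13)
F = 68/7 (F = 16 + 4*(11/(-7)) = 16 + 4*(11*(-1/7)) = 16 + 4*(-11/7) = 16 - 44/7 = 68/7 ≈ 9.7143)
E = -72 (E = -(-9)*(-5 - 3) = -(-9)*(-8) = -9*8 = -72)
O(v) = -2890/21 (O(v) = ((-72 - 13)*(68/7))/6 = (-85*68/7)/6 = (1/6)*(-5780/7) = -2890/21)
1/(O(-989) + (-490497 - 50819)) = 1/(-2890/21 + (-490497 - 50819)) = 1/(-2890/21 - 541316) = 1/(-11370526/21) = -21/11370526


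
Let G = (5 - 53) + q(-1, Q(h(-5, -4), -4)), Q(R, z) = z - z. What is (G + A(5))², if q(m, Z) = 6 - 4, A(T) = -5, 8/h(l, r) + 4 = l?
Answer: 2601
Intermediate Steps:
h(l, r) = 8/(-4 + l)
Q(R, z) = 0
q(m, Z) = 2
G = -46 (G = (5 - 53) + 2 = -48 + 2 = -46)
(G + A(5))² = (-46 - 5)² = (-51)² = 2601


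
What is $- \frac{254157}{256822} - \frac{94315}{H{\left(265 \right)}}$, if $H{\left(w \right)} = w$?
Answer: $- \frac{4857903707}{13611566} \approx -356.9$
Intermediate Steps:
$- \frac{254157}{256822} - \frac{94315}{H{\left(265 \right)}} = - \frac{254157}{256822} - \frac{94315}{265} = \left(-254157\right) \frac{1}{256822} - \frac{18863}{53} = - \frac{254157}{256822} - \frac{18863}{53} = - \frac{4857903707}{13611566}$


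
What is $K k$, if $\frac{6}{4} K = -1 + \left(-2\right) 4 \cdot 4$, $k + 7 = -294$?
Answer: $6622$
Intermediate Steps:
$k = -301$ ($k = -7 - 294 = -301$)
$K = -22$ ($K = \frac{2 \left(-1 + \left(-2\right) 4 \cdot 4\right)}{3} = \frac{2 \left(-1 - 32\right)}{3} = \frac{2}{3} \left(-33\right) = -22$)
$K k = \left(-22\right) \left(-301\right) = 6622$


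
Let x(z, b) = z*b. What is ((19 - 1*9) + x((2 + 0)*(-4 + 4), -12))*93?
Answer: 930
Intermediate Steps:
x(z, b) = b*z
((19 - 1*9) + x((2 + 0)*(-4 + 4), -12))*93 = ((19 - 1*9) - 12*(2 + 0)*(-4 + 4))*93 = ((19 - 9) - 24*0)*93 = (10 - 12*0)*93 = (10 + 0)*93 = 10*93 = 930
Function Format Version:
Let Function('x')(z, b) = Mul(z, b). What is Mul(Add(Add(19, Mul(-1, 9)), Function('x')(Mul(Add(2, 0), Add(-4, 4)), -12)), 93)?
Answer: 930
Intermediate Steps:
Function('x')(z, b) = Mul(b, z)
Mul(Add(Add(19, Mul(-1, 9)), Function('x')(Mul(Add(2, 0), Add(-4, 4)), -12)), 93) = Mul(Add(Add(19, Mul(-1, 9)), Mul(-12, Mul(Add(2, 0), Add(-4, 4)))), 93) = Mul(Add(Add(19, -9), Mul(-12, Mul(2, 0))), 93) = Mul(Add(10, Mul(-12, 0)), 93) = Mul(Add(10, 0), 93) = Mul(10, 93) = 930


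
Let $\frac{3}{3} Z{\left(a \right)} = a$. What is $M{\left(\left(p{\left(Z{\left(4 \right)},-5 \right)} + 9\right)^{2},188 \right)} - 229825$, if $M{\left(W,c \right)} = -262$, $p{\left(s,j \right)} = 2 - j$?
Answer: $-230087$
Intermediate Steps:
$Z{\left(a \right)} = a$
$M{\left(\left(p{\left(Z{\left(4 \right)},-5 \right)} + 9\right)^{2},188 \right)} - 229825 = -262 - 229825 = -230087$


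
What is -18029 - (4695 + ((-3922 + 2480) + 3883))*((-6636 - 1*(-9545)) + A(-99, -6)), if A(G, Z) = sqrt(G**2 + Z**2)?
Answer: -20776653 - 21408*sqrt(1093) ≈ -2.1484e+7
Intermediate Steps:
-18029 - (4695 + ((-3922 + 2480) + 3883))*((-6636 - 1*(-9545)) + A(-99, -6)) = -18029 - (4695 + ((-3922 + 2480) + 3883))*((-6636 - 1*(-9545)) + sqrt((-99)**2 + (-6)**2)) = -18029 - (4695 + (-1442 + 3883))*((-6636 + 9545) + sqrt(9801 + 36)) = -18029 - (4695 + 2441)*(2909 + sqrt(9837)) = -18029 - 7136*(2909 + 3*sqrt(1093)) = -18029 - (20758624 + 21408*sqrt(1093)) = -18029 + (-20758624 - 21408*sqrt(1093)) = -20776653 - 21408*sqrt(1093)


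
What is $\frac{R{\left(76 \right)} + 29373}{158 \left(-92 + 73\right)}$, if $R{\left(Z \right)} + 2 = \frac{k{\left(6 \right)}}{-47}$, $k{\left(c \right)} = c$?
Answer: $- \frac{1380431}{141094} \approx -9.7838$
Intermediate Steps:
$R{\left(Z \right)} = - \frac{100}{47}$ ($R{\left(Z \right)} = -2 + \frac{6}{-47} = -2 + 6 \left(- \frac{1}{47}\right) = -2 - \frac{6}{47} = - \frac{100}{47}$)
$\frac{R{\left(76 \right)} + 29373}{158 \left(-92 + 73\right)} = \frac{- \frac{100}{47} + 29373}{158 \left(-92 + 73\right)} = \frac{1380431}{47 \cdot 158 \left(-19\right)} = \frac{1380431}{47 \left(-3002\right)} = \frac{1380431}{47} \left(- \frac{1}{3002}\right) = - \frac{1380431}{141094}$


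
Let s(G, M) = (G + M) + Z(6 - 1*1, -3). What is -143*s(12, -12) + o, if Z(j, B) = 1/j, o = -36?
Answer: -323/5 ≈ -64.600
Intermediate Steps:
s(G, M) = 1/5 + G + M (s(G, M) = (G + M) + 1/(6 - 1*1) = (G + M) + 1/(6 - 1) = (G + M) + 1/5 = 1/5 + G + M)
-143*s(12, -12) + o = -143*(1/5 + 12 - 12) - 36 = -143*1/5 - 36 = -143/5 - 36 = -323/5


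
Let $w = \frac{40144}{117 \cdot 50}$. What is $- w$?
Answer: $- \frac{1544}{225} \approx -6.8622$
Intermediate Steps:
$w = \frac{1544}{225}$ ($w = \frac{40144}{5850} = 40144 \cdot \frac{1}{5850} = \frac{1544}{225} \approx 6.8622$)
$- w = \left(-1\right) \frac{1544}{225} = - \frac{1544}{225}$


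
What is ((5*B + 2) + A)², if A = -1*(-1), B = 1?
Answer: 64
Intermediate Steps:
A = 1
((5*B + 2) + A)² = ((5*1 + 2) + 1)² = ((5 + 2) + 1)² = (7 + 1)² = 8² = 64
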